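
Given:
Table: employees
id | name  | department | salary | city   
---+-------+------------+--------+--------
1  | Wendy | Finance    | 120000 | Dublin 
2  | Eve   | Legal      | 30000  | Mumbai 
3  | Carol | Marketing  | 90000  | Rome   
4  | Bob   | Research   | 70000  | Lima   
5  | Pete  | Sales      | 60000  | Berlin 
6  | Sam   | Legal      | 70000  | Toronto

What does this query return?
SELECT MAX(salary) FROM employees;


Salaries: 120000, 30000, 90000, 70000, 60000, 70000
MAX = 120000

120000


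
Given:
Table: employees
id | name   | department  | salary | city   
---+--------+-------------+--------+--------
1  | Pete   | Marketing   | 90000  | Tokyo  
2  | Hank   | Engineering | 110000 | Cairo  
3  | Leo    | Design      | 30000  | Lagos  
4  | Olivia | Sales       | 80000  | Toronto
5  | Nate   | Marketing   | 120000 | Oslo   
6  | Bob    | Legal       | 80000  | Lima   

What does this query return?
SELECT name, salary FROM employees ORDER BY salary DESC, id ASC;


Sorting by salary DESC, then id ASC for ties

6 rows:
Nate, 120000
Hank, 110000
Pete, 90000
Olivia, 80000
Bob, 80000
Leo, 30000


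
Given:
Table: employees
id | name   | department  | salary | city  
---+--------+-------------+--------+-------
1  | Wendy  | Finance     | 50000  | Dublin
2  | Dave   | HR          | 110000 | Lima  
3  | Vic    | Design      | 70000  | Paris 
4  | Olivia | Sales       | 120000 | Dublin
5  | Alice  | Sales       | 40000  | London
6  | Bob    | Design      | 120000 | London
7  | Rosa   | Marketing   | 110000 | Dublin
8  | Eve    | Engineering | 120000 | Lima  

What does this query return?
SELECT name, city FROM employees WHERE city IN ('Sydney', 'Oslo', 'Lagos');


Filtering: city IN ('Sydney', 'Oslo', 'Lagos')
Matching: 0 rows

Empty result set (0 rows)


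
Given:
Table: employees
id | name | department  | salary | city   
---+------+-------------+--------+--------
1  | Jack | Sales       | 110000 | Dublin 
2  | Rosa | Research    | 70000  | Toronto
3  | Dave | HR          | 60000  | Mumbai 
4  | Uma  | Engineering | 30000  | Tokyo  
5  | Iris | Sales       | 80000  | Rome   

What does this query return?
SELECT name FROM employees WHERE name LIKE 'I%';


LIKE 'I%' matches names starting with 'I'
Matching: 1

1 rows:
Iris


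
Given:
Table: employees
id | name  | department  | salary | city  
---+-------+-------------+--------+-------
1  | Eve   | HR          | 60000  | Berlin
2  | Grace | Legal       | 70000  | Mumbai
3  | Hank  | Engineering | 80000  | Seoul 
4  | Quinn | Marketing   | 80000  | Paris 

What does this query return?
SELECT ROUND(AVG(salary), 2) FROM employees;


SUM(salary) = 290000
COUNT = 4
ROUND(AVG, 2) = ROUND(290000 / 4, 2) = 72500.0

72500.0


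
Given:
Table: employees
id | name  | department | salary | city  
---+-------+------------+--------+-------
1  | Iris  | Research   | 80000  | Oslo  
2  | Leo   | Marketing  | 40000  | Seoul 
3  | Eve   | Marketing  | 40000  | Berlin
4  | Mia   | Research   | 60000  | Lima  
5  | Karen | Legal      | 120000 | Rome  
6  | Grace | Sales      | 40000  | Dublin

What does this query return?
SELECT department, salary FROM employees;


Projecting columns: department, salary

6 rows:
Research, 80000
Marketing, 40000
Marketing, 40000
Research, 60000
Legal, 120000
Sales, 40000


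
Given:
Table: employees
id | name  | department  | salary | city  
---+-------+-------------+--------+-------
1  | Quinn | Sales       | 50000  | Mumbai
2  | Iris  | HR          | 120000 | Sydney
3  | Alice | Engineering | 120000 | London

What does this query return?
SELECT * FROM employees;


SELECT * returns all 3 rows with all columns

3 rows:
1, Quinn, Sales, 50000, Mumbai
2, Iris, HR, 120000, Sydney
3, Alice, Engineering, 120000, London


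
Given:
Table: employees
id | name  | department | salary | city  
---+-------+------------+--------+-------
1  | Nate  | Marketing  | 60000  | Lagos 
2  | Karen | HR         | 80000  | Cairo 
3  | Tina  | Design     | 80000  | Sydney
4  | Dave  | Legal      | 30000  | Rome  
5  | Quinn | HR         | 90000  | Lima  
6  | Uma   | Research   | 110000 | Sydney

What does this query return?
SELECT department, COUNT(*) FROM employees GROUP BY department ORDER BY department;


Assigning each row to its department group:
  Nate -> Marketing
  Karen -> HR
  Tina -> Design
  Dave -> Legal
  Quinn -> HR
  Uma -> Research


5 groups:
Design, 1
HR, 2
Legal, 1
Marketing, 1
Research, 1


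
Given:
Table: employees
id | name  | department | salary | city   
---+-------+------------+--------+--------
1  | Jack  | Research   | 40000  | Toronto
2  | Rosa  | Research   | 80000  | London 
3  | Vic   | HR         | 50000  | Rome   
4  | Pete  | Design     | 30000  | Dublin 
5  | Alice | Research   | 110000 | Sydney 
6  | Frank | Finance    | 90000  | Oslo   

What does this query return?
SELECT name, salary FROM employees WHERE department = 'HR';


Filtering: department = 'HR'
Matching rows: 1

1 rows:
Vic, 50000


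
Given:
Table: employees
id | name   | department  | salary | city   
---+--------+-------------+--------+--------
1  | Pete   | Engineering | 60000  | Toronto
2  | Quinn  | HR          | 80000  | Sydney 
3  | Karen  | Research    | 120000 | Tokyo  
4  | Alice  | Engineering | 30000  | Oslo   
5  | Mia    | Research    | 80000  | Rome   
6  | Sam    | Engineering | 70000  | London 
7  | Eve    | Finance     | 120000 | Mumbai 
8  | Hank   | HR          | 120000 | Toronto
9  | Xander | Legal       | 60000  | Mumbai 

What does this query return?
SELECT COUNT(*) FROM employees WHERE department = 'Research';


Counting rows where department = 'Research'
  Karen -> MATCH
  Mia -> MATCH


2


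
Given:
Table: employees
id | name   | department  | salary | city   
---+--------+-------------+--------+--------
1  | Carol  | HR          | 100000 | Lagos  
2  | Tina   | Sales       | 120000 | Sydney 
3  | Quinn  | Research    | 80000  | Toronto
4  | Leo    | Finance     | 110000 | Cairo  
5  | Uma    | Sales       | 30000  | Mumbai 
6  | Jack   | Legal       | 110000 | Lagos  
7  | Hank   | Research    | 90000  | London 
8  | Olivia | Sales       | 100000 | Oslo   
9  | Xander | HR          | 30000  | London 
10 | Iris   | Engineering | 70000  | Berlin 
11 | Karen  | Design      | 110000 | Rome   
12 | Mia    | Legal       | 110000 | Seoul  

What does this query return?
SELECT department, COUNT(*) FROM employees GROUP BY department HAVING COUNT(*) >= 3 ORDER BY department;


Groups with count >= 3:
  Sales: 3 -> PASS
  Design: 1 -> filtered out
  Engineering: 1 -> filtered out
  Finance: 1 -> filtered out
  HR: 2 -> filtered out
  Legal: 2 -> filtered out
  Research: 2 -> filtered out


1 groups:
Sales, 3


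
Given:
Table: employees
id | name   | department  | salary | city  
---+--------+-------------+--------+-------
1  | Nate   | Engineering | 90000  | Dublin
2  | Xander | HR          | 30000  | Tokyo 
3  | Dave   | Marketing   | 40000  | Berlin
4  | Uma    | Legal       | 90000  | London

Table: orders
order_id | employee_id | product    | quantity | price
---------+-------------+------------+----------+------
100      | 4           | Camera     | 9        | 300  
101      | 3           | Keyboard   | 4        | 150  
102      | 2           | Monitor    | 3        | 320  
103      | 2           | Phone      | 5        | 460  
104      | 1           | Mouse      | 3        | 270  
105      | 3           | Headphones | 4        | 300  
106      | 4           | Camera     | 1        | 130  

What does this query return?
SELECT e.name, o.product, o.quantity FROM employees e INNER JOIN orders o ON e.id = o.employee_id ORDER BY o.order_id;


Joining employees.id = orders.employee_id:
  employee Uma (id=4) -> order Camera
  employee Dave (id=3) -> order Keyboard
  employee Xander (id=2) -> order Monitor
  employee Xander (id=2) -> order Phone
  employee Nate (id=1) -> order Mouse
  employee Dave (id=3) -> order Headphones
  employee Uma (id=4) -> order Camera


7 rows:
Uma, Camera, 9
Dave, Keyboard, 4
Xander, Monitor, 3
Xander, Phone, 5
Nate, Mouse, 3
Dave, Headphones, 4
Uma, Camera, 1


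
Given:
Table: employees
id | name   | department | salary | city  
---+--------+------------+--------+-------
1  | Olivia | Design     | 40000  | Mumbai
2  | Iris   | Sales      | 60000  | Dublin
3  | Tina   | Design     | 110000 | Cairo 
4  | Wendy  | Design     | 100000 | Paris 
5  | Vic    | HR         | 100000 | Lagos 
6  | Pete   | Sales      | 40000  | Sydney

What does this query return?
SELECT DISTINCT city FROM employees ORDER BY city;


All 'city' values (row order): Mumbai, Dublin, Cairo, Paris, Lagos, Sydney
Removing duplicates leaves 6 unique value(s).

6 values:
Cairo
Dublin
Lagos
Mumbai
Paris
Sydney


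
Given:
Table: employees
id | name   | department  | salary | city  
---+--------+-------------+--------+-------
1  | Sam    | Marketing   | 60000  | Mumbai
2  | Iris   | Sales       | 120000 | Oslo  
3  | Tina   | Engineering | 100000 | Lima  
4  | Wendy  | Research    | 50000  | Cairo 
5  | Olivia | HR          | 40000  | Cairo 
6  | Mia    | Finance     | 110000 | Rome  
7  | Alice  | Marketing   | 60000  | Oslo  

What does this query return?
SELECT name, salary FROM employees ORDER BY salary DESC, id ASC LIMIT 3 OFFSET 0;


Sort by salary DESC (id ASC tiebreak), then skip 0 and take 3
Rows 1 through 3

3 rows:
Iris, 120000
Mia, 110000
Tina, 100000


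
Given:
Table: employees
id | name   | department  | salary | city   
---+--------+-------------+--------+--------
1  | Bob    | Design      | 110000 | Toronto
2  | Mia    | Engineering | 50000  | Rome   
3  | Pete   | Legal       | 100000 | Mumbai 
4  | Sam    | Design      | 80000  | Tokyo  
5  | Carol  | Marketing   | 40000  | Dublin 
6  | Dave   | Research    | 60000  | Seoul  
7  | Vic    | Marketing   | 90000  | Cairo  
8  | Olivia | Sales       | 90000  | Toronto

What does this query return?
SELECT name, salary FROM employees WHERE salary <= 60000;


Filtering: salary <= 60000
Matching: 3 rows

3 rows:
Mia, 50000
Carol, 40000
Dave, 60000


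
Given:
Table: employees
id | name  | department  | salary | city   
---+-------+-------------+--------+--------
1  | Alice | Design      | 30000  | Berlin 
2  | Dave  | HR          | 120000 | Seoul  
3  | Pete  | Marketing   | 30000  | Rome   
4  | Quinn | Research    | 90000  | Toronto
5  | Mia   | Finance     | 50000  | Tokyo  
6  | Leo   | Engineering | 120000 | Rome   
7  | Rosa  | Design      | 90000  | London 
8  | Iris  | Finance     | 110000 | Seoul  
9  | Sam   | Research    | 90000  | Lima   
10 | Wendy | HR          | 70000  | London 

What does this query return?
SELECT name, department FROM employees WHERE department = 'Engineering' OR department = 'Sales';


Filtering: department = 'Engineering' OR 'Sales'
Matching: 1 rows

1 rows:
Leo, Engineering


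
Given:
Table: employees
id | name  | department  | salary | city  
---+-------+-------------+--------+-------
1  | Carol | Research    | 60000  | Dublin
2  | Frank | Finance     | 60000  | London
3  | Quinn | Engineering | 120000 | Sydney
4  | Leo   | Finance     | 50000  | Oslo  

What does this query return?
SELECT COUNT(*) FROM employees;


COUNT(*) counts all rows

4


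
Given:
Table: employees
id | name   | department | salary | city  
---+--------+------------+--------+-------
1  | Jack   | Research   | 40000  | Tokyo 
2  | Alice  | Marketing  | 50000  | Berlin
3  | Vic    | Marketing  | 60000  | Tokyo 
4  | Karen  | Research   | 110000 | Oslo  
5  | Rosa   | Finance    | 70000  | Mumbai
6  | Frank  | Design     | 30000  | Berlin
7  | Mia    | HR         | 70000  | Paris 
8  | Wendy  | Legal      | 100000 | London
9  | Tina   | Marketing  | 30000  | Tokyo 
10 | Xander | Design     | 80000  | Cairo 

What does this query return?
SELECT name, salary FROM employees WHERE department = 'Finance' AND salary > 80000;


Filtering: department = 'Finance' AND salary > 80000
Matching: 0 rows

Empty result set (0 rows)


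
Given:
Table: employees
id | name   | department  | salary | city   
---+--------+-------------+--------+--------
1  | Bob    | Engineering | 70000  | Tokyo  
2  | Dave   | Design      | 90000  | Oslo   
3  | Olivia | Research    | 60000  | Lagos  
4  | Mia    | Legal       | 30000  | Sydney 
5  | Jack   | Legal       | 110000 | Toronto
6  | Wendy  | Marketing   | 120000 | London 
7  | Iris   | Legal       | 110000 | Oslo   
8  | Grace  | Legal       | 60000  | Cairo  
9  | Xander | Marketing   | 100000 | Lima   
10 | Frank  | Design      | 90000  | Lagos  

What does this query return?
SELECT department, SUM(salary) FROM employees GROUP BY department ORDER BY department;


Summing salary within each department:
  Design: 90000 + 90000 = 180000
  Engineering: 70000 = 70000
  Legal: 30000 + 110000 + 110000 + 60000 = 310000
  Marketing: 120000 + 100000 = 220000
  Research: 60000 = 60000


5 groups:
Design, 180000
Engineering, 70000
Legal, 310000
Marketing, 220000
Research, 60000


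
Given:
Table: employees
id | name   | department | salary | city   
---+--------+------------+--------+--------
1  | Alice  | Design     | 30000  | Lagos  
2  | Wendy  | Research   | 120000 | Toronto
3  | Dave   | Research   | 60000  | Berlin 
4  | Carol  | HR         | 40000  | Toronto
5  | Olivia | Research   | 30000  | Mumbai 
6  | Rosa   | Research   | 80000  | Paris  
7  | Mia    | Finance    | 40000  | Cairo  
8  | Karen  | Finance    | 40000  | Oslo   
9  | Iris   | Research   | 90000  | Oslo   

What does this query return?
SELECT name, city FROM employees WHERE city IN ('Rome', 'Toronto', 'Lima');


Filtering: city IN ('Rome', 'Toronto', 'Lima')
Matching: 2 rows

2 rows:
Wendy, Toronto
Carol, Toronto


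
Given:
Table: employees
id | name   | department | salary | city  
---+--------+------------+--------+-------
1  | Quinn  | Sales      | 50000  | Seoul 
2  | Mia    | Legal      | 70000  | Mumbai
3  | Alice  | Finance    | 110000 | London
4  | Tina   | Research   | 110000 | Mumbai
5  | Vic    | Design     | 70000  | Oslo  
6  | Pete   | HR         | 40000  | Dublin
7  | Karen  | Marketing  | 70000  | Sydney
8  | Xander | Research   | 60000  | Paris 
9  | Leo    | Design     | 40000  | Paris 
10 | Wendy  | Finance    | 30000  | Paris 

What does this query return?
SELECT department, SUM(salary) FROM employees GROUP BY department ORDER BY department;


Summing salary within each department:
  Design: 70000 + 40000 = 110000
  Finance: 110000 + 30000 = 140000
  HR: 40000 = 40000
  Legal: 70000 = 70000
  Marketing: 70000 = 70000
  Research: 110000 + 60000 = 170000
  Sales: 50000 = 50000


7 groups:
Design, 110000
Finance, 140000
HR, 40000
Legal, 70000
Marketing, 70000
Research, 170000
Sales, 50000


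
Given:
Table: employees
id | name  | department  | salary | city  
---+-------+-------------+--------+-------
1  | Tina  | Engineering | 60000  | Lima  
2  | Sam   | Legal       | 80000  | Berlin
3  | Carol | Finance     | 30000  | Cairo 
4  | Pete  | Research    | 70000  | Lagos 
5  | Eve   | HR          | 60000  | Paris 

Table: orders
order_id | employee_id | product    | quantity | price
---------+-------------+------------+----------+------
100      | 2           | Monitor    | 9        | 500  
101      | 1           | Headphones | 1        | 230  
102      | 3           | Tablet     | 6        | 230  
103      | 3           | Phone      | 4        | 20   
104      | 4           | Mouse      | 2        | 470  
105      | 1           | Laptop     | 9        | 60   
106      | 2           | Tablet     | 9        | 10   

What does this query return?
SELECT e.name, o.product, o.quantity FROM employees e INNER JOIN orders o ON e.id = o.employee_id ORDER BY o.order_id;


Joining employees.id = orders.employee_id:
  employee Sam (id=2) -> order Monitor
  employee Tina (id=1) -> order Headphones
  employee Carol (id=3) -> order Tablet
  employee Carol (id=3) -> order Phone
  employee Pete (id=4) -> order Mouse
  employee Tina (id=1) -> order Laptop
  employee Sam (id=2) -> order Tablet


7 rows:
Sam, Monitor, 9
Tina, Headphones, 1
Carol, Tablet, 6
Carol, Phone, 4
Pete, Mouse, 2
Tina, Laptop, 9
Sam, Tablet, 9


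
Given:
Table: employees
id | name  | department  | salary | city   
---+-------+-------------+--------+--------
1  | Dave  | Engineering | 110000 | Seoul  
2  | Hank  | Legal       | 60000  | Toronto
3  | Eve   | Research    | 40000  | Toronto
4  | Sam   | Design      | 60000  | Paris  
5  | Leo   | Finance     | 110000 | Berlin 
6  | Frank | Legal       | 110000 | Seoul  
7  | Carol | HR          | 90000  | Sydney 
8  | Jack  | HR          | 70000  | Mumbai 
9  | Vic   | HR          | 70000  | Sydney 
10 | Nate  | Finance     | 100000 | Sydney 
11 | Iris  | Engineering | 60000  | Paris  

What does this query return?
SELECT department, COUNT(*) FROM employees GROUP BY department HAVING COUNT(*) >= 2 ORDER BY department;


Groups with count >= 2:
  Engineering: 2 -> PASS
  Finance: 2 -> PASS
  HR: 3 -> PASS
  Legal: 2 -> PASS
  Design: 1 -> filtered out
  Research: 1 -> filtered out


4 groups:
Engineering, 2
Finance, 2
HR, 3
Legal, 2


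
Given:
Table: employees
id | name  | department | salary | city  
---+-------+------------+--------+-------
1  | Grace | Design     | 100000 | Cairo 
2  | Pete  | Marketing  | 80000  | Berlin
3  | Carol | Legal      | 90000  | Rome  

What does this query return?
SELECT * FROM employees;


SELECT * returns all 3 rows with all columns

3 rows:
1, Grace, Design, 100000, Cairo
2, Pete, Marketing, 80000, Berlin
3, Carol, Legal, 90000, Rome


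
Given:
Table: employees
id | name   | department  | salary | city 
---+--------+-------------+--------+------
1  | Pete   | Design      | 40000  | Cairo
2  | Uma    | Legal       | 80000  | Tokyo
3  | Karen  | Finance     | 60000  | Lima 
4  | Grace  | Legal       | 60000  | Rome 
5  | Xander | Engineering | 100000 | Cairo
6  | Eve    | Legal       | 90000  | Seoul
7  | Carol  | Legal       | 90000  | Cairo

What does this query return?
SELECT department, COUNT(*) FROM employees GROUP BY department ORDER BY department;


Assigning each row to its department group:
  Pete -> Design
  Uma -> Legal
  Karen -> Finance
  Grace -> Legal
  Xander -> Engineering
  Eve -> Legal
  Carol -> Legal


4 groups:
Design, 1
Engineering, 1
Finance, 1
Legal, 4


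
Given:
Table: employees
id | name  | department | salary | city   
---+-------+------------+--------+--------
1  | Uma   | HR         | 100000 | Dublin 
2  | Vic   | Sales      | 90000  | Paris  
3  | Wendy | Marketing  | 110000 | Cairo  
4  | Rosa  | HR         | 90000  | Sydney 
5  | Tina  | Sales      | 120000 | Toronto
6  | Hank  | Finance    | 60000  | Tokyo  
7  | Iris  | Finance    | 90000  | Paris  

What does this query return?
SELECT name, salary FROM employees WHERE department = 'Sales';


Filtering: department = 'Sales'
Matching rows: 2

2 rows:
Vic, 90000
Tina, 120000


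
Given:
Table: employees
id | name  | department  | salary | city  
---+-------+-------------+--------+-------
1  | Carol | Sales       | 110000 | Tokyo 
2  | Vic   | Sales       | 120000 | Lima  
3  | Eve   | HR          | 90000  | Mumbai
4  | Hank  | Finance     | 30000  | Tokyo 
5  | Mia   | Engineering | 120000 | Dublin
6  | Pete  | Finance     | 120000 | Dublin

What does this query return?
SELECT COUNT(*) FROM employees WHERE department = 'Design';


Counting rows where department = 'Design'


0


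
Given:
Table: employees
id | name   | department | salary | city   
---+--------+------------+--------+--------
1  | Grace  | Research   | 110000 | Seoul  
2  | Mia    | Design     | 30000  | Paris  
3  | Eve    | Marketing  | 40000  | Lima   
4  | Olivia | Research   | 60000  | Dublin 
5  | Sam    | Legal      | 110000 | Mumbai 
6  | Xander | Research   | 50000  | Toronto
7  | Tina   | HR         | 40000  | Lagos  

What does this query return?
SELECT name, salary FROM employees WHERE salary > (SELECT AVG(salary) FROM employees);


Subquery: AVG(salary) = 62857.14
Filtering: salary > 62857.14
  Grace (110000) -> MATCH
  Sam (110000) -> MATCH


2 rows:
Grace, 110000
Sam, 110000


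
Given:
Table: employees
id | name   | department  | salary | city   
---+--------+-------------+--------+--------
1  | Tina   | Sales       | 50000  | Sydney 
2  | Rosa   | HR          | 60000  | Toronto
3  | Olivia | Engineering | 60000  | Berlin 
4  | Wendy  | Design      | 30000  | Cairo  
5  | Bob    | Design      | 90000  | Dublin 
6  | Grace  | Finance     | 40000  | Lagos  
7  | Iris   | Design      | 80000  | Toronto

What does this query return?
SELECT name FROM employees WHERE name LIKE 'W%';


LIKE 'W%' matches names starting with 'W'
Matching: 1

1 rows:
Wendy


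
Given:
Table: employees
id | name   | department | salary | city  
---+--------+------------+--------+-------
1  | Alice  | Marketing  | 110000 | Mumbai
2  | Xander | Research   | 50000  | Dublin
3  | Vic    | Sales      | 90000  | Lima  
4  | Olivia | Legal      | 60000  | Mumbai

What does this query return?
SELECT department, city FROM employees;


Projecting columns: department, city

4 rows:
Marketing, Mumbai
Research, Dublin
Sales, Lima
Legal, Mumbai


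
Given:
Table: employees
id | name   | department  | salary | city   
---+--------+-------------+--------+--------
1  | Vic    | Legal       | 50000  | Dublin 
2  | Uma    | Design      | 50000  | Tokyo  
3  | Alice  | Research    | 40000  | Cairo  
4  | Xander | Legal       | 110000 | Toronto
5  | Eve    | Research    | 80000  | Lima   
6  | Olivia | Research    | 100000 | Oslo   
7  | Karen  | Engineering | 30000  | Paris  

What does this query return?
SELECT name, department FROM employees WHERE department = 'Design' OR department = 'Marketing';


Filtering: department = 'Design' OR 'Marketing'
Matching: 1 rows

1 rows:
Uma, Design


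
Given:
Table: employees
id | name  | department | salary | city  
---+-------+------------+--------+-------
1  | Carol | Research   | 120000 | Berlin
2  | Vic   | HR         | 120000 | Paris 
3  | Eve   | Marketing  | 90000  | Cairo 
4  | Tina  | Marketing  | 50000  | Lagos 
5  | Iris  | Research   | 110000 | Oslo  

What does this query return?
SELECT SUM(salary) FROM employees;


SUM(salary) = 120000 + 120000 + 90000 + 50000 + 110000 = 490000

490000


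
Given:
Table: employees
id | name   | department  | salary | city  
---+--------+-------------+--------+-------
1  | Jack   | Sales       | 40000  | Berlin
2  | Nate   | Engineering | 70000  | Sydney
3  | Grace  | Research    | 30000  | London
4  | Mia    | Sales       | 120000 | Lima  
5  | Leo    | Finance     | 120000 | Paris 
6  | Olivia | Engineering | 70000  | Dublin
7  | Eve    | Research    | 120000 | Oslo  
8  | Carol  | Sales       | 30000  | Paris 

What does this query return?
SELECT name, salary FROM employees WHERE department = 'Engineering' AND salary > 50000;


Filtering: department = 'Engineering' AND salary > 50000
Matching: 2 rows

2 rows:
Nate, 70000
Olivia, 70000


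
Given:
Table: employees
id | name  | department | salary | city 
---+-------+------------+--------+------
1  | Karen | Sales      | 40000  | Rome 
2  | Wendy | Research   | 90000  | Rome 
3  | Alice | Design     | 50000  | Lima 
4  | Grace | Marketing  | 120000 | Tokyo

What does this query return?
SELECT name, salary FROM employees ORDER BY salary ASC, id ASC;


Sorting by salary ASC, then id ASC for ties

4 rows:
Karen, 40000
Alice, 50000
Wendy, 90000
Grace, 120000


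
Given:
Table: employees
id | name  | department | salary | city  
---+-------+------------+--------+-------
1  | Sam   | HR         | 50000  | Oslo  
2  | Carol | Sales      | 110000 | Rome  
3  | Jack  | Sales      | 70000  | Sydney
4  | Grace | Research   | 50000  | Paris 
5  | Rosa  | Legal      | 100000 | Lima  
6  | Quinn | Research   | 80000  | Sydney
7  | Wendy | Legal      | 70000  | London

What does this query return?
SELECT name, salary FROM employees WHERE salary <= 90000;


Filtering: salary <= 90000
Matching: 5 rows

5 rows:
Sam, 50000
Jack, 70000
Grace, 50000
Quinn, 80000
Wendy, 70000


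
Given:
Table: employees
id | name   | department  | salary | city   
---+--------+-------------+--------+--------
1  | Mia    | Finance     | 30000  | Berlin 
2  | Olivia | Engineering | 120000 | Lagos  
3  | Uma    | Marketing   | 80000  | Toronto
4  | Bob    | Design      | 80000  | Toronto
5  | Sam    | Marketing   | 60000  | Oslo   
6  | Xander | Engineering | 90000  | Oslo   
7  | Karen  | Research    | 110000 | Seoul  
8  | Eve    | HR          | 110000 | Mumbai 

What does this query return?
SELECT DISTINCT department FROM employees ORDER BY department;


All 'department' values (row order): Finance, Engineering, Marketing, Design, Marketing, Engineering, Research, HR
Removing duplicates leaves 6 unique value(s).

6 values:
Design
Engineering
Finance
HR
Marketing
Research


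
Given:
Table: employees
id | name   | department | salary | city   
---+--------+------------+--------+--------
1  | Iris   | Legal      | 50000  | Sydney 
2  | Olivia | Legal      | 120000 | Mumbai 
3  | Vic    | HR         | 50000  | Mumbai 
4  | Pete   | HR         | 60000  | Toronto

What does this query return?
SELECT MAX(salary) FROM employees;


Salaries: 50000, 120000, 50000, 60000
MAX = 120000

120000


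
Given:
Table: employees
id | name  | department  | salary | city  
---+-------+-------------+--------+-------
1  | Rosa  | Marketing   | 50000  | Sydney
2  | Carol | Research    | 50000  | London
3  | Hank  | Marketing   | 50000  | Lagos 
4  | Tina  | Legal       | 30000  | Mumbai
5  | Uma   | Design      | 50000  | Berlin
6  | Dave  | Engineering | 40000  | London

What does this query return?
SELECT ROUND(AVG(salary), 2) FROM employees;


SUM(salary) = 270000
COUNT = 6
ROUND(AVG, 2) = ROUND(270000 / 6, 2) = 45000.0

45000.0


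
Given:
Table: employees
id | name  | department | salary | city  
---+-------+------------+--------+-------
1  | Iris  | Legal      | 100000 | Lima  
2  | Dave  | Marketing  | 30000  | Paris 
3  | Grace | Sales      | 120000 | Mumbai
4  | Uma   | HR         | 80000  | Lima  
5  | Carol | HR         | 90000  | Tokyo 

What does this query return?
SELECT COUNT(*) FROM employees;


COUNT(*) counts all rows

5


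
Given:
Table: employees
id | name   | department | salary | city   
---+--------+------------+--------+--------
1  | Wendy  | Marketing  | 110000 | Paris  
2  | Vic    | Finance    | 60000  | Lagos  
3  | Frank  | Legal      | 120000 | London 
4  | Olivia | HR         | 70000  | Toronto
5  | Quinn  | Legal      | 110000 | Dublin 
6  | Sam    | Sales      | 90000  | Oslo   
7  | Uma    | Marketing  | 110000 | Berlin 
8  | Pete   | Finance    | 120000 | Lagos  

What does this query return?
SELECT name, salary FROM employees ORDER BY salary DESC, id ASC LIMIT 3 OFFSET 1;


Sort by salary DESC (id ASC tiebreak), then skip 1 and take 3
Rows 2 through 4

3 rows:
Pete, 120000
Wendy, 110000
Quinn, 110000


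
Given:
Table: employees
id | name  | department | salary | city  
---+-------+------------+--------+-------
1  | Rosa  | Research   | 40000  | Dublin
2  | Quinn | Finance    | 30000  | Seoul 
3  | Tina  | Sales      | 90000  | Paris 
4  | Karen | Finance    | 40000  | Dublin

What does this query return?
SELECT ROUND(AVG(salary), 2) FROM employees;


SUM(salary) = 200000
COUNT = 4
ROUND(AVG, 2) = ROUND(200000 / 4, 2) = 50000.0

50000.0


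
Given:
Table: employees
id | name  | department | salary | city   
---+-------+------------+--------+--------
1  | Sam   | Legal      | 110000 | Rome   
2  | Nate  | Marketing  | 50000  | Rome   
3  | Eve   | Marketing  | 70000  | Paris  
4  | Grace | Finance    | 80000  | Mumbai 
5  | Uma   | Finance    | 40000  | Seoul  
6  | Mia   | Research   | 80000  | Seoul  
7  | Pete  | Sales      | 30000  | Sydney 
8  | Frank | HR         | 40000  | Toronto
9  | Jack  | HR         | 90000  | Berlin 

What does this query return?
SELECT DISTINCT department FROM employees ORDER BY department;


All 'department' values (row order): Legal, Marketing, Marketing, Finance, Finance, Research, Sales, HR, HR
Removing duplicates leaves 6 unique value(s).

6 values:
Finance
HR
Legal
Marketing
Research
Sales


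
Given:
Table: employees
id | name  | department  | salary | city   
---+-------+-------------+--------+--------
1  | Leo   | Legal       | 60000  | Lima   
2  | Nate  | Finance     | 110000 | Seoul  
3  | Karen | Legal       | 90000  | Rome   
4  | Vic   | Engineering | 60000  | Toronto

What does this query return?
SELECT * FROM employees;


SELECT * returns all 4 rows with all columns

4 rows:
1, Leo, Legal, 60000, Lima
2, Nate, Finance, 110000, Seoul
3, Karen, Legal, 90000, Rome
4, Vic, Engineering, 60000, Toronto


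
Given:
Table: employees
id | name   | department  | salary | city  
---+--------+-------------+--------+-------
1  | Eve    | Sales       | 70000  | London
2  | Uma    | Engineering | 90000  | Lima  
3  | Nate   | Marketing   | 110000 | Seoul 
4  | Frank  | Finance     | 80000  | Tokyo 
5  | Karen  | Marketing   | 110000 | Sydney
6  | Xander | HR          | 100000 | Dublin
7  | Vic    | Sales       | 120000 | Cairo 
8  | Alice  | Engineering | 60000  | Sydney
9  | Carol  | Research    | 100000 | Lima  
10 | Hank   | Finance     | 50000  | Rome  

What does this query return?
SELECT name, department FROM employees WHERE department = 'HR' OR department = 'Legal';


Filtering: department = 'HR' OR 'Legal'
Matching: 1 rows

1 rows:
Xander, HR


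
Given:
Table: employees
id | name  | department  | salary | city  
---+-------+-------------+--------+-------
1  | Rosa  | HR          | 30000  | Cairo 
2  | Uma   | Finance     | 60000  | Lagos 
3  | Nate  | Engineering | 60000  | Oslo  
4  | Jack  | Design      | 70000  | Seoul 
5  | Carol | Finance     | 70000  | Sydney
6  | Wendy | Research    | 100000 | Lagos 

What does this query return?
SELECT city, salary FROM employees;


Projecting columns: city, salary

6 rows:
Cairo, 30000
Lagos, 60000
Oslo, 60000
Seoul, 70000
Sydney, 70000
Lagos, 100000


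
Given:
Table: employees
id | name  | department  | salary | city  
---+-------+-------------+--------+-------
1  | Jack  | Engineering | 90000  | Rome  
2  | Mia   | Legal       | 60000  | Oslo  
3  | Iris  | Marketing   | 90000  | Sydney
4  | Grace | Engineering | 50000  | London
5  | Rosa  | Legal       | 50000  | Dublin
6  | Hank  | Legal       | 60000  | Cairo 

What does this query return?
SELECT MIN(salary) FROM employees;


Salaries: 90000, 60000, 90000, 50000, 50000, 60000
MIN = 50000

50000


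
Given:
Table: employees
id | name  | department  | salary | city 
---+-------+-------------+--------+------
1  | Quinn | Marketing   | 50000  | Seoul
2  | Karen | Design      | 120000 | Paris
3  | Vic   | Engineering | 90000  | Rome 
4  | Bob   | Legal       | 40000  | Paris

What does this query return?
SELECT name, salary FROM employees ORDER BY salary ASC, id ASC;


Sorting by salary ASC, then id ASC for ties

4 rows:
Bob, 40000
Quinn, 50000
Vic, 90000
Karen, 120000


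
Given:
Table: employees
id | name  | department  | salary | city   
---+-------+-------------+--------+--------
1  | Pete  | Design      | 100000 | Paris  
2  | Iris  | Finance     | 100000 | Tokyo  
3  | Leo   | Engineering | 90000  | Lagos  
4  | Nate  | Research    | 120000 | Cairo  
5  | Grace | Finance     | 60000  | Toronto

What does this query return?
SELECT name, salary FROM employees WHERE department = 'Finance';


Filtering: department = 'Finance'
Matching rows: 2

2 rows:
Iris, 100000
Grace, 60000


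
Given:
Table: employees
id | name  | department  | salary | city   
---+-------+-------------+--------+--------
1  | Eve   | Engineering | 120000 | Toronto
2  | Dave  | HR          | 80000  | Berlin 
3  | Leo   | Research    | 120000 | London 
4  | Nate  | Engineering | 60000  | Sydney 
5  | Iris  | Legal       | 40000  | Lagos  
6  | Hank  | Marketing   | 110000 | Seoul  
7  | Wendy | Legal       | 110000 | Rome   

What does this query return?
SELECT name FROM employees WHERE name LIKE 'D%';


LIKE 'D%' matches names starting with 'D'
Matching: 1

1 rows:
Dave


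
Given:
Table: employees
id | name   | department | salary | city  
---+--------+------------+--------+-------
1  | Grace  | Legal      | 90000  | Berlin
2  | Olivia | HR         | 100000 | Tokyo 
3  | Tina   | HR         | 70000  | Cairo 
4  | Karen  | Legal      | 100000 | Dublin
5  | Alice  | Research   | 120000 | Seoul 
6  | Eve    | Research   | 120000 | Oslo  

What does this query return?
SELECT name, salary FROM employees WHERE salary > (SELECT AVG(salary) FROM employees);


Subquery: AVG(salary) = 100000.0
Filtering: salary > 100000.0
  Alice (120000) -> MATCH
  Eve (120000) -> MATCH


2 rows:
Alice, 120000
Eve, 120000


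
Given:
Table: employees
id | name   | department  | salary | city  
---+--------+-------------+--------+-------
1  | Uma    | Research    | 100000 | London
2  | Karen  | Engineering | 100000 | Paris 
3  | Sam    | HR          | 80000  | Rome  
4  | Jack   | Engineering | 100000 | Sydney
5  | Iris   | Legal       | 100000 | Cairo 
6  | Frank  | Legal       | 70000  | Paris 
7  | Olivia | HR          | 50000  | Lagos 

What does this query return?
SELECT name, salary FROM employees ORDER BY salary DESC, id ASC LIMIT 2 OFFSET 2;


Sort by salary DESC (id ASC tiebreak), then skip 2 and take 2
Rows 3 through 4

2 rows:
Jack, 100000
Iris, 100000


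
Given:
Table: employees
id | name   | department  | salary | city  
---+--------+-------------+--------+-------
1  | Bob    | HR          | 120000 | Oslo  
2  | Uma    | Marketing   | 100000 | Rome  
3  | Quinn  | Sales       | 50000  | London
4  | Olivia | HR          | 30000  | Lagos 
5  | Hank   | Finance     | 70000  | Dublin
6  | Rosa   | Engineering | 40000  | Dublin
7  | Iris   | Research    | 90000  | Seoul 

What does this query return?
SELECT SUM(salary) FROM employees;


SUM(salary) = 120000 + 100000 + 50000 + 30000 + 70000 + 40000 + 90000 = 500000

500000


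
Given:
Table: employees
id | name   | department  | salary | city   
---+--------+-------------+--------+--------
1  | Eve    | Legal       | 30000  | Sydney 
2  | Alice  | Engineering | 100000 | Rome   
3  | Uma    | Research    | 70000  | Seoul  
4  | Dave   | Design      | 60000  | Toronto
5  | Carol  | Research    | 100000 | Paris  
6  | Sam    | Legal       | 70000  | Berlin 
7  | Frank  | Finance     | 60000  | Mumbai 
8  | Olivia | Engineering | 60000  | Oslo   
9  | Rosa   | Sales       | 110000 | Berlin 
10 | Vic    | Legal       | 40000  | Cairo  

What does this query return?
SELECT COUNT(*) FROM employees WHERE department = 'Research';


Counting rows where department = 'Research'
  Uma -> MATCH
  Carol -> MATCH


2


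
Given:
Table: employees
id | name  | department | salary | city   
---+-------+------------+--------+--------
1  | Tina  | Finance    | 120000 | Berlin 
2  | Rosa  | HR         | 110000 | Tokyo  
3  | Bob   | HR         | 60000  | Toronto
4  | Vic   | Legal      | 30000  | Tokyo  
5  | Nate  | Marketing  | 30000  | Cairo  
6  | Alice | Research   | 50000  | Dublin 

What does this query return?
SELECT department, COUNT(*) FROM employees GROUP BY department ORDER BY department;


Assigning each row to its department group:
  Tina -> Finance
  Rosa -> HR
  Bob -> HR
  Vic -> Legal
  Nate -> Marketing
  Alice -> Research


5 groups:
Finance, 1
HR, 2
Legal, 1
Marketing, 1
Research, 1


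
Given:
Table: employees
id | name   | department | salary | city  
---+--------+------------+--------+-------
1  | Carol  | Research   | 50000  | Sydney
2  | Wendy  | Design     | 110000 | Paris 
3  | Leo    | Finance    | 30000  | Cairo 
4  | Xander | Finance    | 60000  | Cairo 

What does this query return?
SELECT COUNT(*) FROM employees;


COUNT(*) counts all rows

4


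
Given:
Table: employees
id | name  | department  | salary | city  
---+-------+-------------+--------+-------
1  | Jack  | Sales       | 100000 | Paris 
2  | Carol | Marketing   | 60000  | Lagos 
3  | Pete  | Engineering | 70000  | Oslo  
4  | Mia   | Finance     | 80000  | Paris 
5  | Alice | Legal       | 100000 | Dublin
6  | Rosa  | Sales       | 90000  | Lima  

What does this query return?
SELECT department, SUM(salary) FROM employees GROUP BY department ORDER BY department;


Summing salary within each department:
  Engineering: 70000 = 70000
  Finance: 80000 = 80000
  Legal: 100000 = 100000
  Marketing: 60000 = 60000
  Sales: 100000 + 90000 = 190000


5 groups:
Engineering, 70000
Finance, 80000
Legal, 100000
Marketing, 60000
Sales, 190000


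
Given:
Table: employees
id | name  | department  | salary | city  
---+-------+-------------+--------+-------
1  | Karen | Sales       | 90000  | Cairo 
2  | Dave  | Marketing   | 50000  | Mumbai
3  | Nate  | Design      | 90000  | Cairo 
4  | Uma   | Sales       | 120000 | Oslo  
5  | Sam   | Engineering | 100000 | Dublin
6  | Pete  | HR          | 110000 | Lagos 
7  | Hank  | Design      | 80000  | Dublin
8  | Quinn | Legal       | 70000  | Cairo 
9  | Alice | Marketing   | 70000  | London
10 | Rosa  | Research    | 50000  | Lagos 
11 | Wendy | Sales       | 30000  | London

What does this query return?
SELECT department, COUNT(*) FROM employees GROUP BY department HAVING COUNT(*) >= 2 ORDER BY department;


Groups with count >= 2:
  Design: 2 -> PASS
  Marketing: 2 -> PASS
  Sales: 3 -> PASS
  Engineering: 1 -> filtered out
  HR: 1 -> filtered out
  Legal: 1 -> filtered out
  Research: 1 -> filtered out


3 groups:
Design, 2
Marketing, 2
Sales, 3


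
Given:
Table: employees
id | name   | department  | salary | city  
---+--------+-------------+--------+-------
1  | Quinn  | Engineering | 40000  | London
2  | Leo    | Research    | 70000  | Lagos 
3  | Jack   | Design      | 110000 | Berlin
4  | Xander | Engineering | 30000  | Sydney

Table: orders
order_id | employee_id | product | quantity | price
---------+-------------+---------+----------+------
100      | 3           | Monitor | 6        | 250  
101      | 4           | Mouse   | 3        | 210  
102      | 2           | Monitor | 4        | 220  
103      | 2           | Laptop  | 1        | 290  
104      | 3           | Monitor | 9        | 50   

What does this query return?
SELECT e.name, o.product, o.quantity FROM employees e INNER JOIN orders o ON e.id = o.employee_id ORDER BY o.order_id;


Joining employees.id = orders.employee_id:
  employee Jack (id=3) -> order Monitor
  employee Xander (id=4) -> order Mouse
  employee Leo (id=2) -> order Monitor
  employee Leo (id=2) -> order Laptop
  employee Jack (id=3) -> order Monitor


5 rows:
Jack, Monitor, 6
Xander, Mouse, 3
Leo, Monitor, 4
Leo, Laptop, 1
Jack, Monitor, 9


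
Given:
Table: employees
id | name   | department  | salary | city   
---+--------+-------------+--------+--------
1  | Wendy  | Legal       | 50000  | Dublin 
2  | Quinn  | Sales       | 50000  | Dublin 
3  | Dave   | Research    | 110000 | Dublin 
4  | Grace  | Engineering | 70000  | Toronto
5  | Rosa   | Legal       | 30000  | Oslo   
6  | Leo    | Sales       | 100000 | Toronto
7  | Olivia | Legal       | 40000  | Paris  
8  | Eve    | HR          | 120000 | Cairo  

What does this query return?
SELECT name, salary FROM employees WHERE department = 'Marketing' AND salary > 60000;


Filtering: department = 'Marketing' AND salary > 60000
Matching: 0 rows

Empty result set (0 rows)


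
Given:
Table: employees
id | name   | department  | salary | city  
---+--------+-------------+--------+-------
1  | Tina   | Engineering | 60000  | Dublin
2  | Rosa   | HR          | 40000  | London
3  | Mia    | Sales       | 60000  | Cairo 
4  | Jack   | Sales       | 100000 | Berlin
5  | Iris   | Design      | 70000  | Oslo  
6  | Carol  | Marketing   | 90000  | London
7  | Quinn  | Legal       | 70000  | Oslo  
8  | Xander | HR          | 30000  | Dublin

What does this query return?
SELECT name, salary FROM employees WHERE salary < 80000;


Filtering: salary < 80000
Matching: 6 rows

6 rows:
Tina, 60000
Rosa, 40000
Mia, 60000
Iris, 70000
Quinn, 70000
Xander, 30000


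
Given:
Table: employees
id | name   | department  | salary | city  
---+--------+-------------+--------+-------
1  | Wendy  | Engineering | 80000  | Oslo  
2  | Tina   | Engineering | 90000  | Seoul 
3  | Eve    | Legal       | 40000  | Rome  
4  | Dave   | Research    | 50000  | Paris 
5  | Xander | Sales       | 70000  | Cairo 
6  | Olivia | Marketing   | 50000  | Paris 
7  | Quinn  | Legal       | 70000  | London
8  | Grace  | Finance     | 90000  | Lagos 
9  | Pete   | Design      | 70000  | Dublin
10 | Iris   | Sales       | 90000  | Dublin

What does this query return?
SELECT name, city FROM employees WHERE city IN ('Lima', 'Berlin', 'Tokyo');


Filtering: city IN ('Lima', 'Berlin', 'Tokyo')
Matching: 0 rows

Empty result set (0 rows)
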